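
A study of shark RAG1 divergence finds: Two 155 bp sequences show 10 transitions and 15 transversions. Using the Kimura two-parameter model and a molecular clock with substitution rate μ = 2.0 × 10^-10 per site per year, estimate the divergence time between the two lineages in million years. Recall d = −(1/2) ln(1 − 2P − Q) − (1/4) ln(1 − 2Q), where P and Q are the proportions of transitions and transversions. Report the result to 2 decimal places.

P = 10/155 ≈ 0.064516 and Q = 15/155 ≈ 0.096774.
Under the Kimura two-parameter model, d = −½ ln(1 − 2P − Q) − ¼ ln(1 − 2Q).
1 − 2P − Q = 0.774194, giving −½ ln(0.774194) = 0.127966.
1 − 2Q = 0.806452, giving −¼ ln(0.806452) = 0.053778.
d = 0.127966 + 0.053778 = 0.181744.
Under a molecular clock d = 2μt, so t = d/(2μ) = 0.181744 / (2 × 2.0 × 10^-10) = 454.36 million years.

454.36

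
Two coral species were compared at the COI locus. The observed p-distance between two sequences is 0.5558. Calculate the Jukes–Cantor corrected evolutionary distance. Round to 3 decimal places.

d = −(3/4) ln(1 − 4p/3) = −0.75 ln(1 − 0.741067) = −0.75 ln(0.258933)
  = −0.75 × (-1.351186) = 1.013390 substitutions/site.

1.013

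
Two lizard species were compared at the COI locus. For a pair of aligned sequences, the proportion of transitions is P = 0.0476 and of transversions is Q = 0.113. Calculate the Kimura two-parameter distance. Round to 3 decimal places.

Under the Kimura two-parameter model, d = −½ ln(1 − 2P − Q) − ¼ ln(1 − 2Q).
1 − 2P − Q = 0.7918, giving −½ ln(0.7918) = 0.116723.
1 − 2Q = 0.774, giving −¼ ln(0.774) = 0.064046.
d = 0.116723 + 0.064046 = 0.180769.

0.181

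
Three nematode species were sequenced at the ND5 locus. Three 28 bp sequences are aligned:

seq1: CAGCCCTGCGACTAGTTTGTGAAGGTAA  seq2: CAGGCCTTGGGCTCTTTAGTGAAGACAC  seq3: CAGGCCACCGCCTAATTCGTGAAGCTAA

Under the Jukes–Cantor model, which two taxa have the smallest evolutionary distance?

seq1–seq2: 10/28 differ, p = 0.357, d = 0.485.
seq1–seq3: 7/28 differ, p = 0.250, d = 0.304.
seq2–seq3: 10/28 differ, p = 0.357, d = 0.485.
The smallest distance is between seq1 and seq3.

seq1 and seq3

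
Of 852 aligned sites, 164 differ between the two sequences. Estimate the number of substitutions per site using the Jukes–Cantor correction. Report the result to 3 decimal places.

0.222

p = 164/852 ≈ 0.192488.
d = −(3/4) ln(1 − 4p/3) = −0.75 ln(1 − 0.256651) = −0.75 ln(0.743349)
  = −0.75 × (-0.296590) = 0.222443 substitutions/site.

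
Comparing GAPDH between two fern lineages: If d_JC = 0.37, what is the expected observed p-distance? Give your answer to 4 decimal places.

0.2921

p = (3/4)(1 − e^(−4d/3)) = 0.75 × (1 − e^(-0.493333)) = 0.75 × (1 − 0.610588) = 0.292059.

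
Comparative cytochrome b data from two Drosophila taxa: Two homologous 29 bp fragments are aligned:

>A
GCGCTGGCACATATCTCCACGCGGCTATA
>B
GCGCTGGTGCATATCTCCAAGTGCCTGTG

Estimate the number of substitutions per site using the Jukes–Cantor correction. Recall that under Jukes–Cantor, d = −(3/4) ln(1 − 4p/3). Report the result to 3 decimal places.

The sequences differ at 7 of 29 sites (8, 9, 20, 22, 24, 27, 29), so p = 7/29 ≈ 0.241379.
d = −(3/4) ln(1 − 4p/3) = −0.75 ln(1 − 0.321839) = −0.75 ln(0.678161)
  = −0.75 × (-0.388371) = 0.291278 substitutions/site.

0.291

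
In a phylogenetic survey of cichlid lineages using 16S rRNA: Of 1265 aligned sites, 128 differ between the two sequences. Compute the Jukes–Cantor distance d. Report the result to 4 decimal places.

p = 128/1265 ≈ 0.101186.
d = −(3/4) ln(1 − 4p/3) = −0.75 ln(1 − 0.134915) = −0.75 ln(0.865085)
  = −0.75 × (-0.144928) = 0.108696 substitutions/site.

0.1087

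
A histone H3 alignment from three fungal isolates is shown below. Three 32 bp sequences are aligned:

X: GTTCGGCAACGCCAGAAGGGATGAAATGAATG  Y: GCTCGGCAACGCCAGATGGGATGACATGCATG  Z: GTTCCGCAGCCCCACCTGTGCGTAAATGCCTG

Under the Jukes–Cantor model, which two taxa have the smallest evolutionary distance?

X–Y: 4/32 differ, p = 0.125, d = 0.137.
X–Z: 12/32 differ, p = 0.375, d = 0.520.
Y–Z: 12/32 differ, p = 0.375, d = 0.520.
The smallest distance is between X and Y.

X and Y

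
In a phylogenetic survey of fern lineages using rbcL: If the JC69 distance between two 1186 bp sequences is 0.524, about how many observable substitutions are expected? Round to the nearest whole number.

447

Invert JC69: p = (3/4)(1 − e^(−4d/3)) = 0.75 × (1 − e^(-0.698667)) = 0.75 × (1 − 0.497248) = 0.377064.
Expected differing sites = pL ≈ 0.377064 × 1186 = 447.197904 ≈ 447.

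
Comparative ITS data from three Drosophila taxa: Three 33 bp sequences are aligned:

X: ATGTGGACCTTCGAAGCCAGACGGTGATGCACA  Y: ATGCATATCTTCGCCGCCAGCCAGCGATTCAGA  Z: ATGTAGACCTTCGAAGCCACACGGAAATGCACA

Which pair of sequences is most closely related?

X–Y: 11/33 differ, p = 0.333, d = 0.441.
X–Z: 4/33 differ, p = 0.121, d = 0.132.
Y–Z: 12/33 differ, p = 0.364, d = 0.497.
The smallest distance is between X and Z.

X and Z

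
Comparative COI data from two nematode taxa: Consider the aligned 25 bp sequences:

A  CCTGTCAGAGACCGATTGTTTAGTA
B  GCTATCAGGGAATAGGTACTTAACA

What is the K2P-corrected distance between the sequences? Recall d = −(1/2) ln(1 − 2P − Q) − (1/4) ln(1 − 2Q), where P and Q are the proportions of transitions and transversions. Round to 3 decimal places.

Of 25 sites, 9 differences are transitions and 3 are transversions, so P = 9/25 = 0.36 and Q = 3/25 = 0.12.
Under the Kimura two-parameter model, d = −½ ln(1 − 2P − Q) − ¼ ln(1 − 2Q).
1 − 2P − Q = 0.16, giving −½ ln(0.16) = 0.916291.
1 − 2Q = 0.76, giving −¼ ln(0.76) = 0.068609.
d = 0.916291 + 0.068609 = 0.984900.

0.985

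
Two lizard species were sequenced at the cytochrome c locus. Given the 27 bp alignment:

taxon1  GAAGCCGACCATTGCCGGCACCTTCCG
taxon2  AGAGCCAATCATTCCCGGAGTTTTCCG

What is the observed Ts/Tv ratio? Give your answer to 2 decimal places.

3.50

Transitions are A↔G and C↔T; transversions are all other mismatches.
Transitions: 7. Transversions: 2.
R = 7/2 = 3.50.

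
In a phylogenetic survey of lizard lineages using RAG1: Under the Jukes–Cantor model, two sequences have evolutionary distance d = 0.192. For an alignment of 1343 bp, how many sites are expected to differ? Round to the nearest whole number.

Invert JC69: p = (3/4)(1 − e^(−4d/3)) = 0.75 × (1 − e^(-0.256)) = 0.75 × (1 − 0.774142) = 0.169394.
Expected differing sites = pL ≈ 0.169394 × 1343 = 227.496142 ≈ 227.

227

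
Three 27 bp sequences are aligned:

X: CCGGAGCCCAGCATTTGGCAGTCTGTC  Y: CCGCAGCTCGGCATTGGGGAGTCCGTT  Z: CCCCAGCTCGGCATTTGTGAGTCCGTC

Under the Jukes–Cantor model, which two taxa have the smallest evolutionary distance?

Y and Z

X–Y: 7/27 differ, p = 0.259, d = 0.318.
X–Z: 7/27 differ, p = 0.259, d = 0.318.
Y–Z: 4/27 differ, p = 0.148, d = 0.165.
The smallest distance is between Y and Z.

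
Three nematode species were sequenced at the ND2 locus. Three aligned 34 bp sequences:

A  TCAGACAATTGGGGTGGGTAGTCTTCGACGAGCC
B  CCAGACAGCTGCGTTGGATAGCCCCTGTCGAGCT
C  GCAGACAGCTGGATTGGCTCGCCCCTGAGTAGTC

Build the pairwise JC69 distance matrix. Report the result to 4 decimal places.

d(A,B) = 0.4770, d(A,C) = 0.5972, d(B,C) = 0.3734

A–B: 12/34 sites differ → p ≈ 0.352941, d = −0.75 ln(1 − 0.470588) = 0.476991 ≈ 0.4770.
A–C: 14/34 sites differ → p ≈ 0.411765, d = −0.75 ln(1 − 0.54902) = 0.597249 ≈ 0.5972.
B–C: 10/34 sites differ → p ≈ 0.294118, d = −0.75 ln(1 − 0.392157) = 0.373379 ≈ 0.3734.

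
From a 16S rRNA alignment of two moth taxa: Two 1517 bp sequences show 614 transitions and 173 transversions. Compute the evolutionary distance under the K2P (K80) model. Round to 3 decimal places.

1.350

P = 614/1517 ≈ 0.404746 and Q = 173/1517 ≈ 0.114041.
Under the Kimura two-parameter model, d = −½ ln(1 − 2P − Q) − ¼ ln(1 − 2Q).
1 − 2P − Q = 0.076467, giving −½ ln(0.076467) = 1.285448.
1 − 2Q = 0.771918, giving −¼ ln(0.771918) = 0.064719.
d = 1.285448 + 0.064719 = 1.350167.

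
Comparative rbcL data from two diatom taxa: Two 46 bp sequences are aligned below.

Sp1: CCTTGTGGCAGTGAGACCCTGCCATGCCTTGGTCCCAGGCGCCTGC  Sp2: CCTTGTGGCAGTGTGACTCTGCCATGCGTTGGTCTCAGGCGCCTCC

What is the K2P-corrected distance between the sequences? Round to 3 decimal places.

0.117

Of 46 sites, 2 differences are transitions and 3 are transversions, so P = 2/46 ≈ 0.043478 and Q = 3/46 ≈ 0.065217.
Under the Kimura two-parameter model, d = −½ ln(1 − 2P − Q) − ¼ ln(1 − 2Q).
1 − 2P − Q = 0.847827, giving −½ ln(0.847827) = 0.082539.
1 − 2Q = 0.869566, giving −¼ ln(0.869566) = 0.034940.
d = 0.082539 + 0.034940 = 0.117479.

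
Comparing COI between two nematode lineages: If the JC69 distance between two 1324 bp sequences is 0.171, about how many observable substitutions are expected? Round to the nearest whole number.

Invert JC69: p = (3/4)(1 − e^(−4d/3)) = 0.75 × (1 − e^(-0.228)) = 0.75 × (1 − 0.796124) = 0.152907.
Expected differing sites = pL ≈ 0.152907 × 1324 = 202.448868 ≈ 202.

202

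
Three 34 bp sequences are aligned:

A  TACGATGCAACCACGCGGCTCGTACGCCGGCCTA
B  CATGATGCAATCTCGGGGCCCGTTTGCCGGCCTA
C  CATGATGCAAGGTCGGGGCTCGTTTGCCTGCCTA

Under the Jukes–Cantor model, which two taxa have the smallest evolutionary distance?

A–B: 8/34 differ, p = 0.235, d = 0.282.
A–C: 9/34 differ, p = 0.265, d = 0.326.
B–C: 4/34 differ, p = 0.118, d = 0.128.
The smallest distance is between B and C.

B and C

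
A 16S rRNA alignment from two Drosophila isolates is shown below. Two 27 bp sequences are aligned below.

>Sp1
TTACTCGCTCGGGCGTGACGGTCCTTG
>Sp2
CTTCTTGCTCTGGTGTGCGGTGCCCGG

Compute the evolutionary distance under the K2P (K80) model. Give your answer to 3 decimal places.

Of 27 sites, 4 differences are transitions and 7 are transversions, so P = 4/27 ≈ 0.148148 and Q = 7/27 ≈ 0.259259.
Under the Kimura two-parameter model, d = −½ ln(1 − 2P − Q) − ¼ ln(1 − 2Q).
1 − 2P − Q = 0.444445, giving −½ ln(0.444445) = 0.405464.
1 − 2Q = 0.481482, giving −¼ ln(0.481482) = 0.182722.
d = 0.405464 + 0.182722 = 0.588186.

0.588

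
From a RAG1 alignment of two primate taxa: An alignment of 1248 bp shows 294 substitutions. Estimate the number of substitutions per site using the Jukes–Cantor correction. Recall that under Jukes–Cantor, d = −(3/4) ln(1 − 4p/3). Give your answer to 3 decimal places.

0.283

p = 294/1248 ≈ 0.235577.
d = −(3/4) ln(1 − 4p/3) = −0.75 ln(1 − 0.314103) = −0.75 ln(0.685897)
  = −0.75 × (-0.377028) = 0.282771 substitutions/site.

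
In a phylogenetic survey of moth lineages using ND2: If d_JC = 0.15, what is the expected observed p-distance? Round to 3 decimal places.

p = (3/4)(1 − e^(−4d/3)) = 0.75 × (1 − e^(-0.2)) = 0.75 × (1 − 0.818731) = 0.135952.

0.136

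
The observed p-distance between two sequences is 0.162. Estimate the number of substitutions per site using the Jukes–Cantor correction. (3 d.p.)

0.183

d = −(3/4) ln(1 − 4p/3) = −0.75 ln(1 − 0.216) = −0.75 ln(0.784)
  = −0.75 × (-0.243346) = 0.182510 substitutions/site.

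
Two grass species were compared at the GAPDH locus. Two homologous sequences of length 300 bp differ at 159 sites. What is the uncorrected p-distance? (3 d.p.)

0.530

p = 159/300 = 0.530.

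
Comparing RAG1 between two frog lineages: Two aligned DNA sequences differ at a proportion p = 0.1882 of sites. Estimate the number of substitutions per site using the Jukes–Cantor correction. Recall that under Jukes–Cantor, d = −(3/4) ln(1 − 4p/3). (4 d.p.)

d = −(3/4) ln(1 − 4p/3) = −0.75 ln(1 − 0.250933) = −0.75 ln(0.749067)
  = −0.75 × (-0.288927) = 0.216695 substitutions/site.

0.2167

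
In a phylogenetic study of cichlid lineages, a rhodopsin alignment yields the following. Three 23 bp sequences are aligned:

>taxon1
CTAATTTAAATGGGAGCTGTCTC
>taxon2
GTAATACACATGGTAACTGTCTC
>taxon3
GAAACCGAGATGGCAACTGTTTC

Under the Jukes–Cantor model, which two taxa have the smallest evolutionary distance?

taxon1 and taxon2

taxon1–taxon2: 6/23 differ, p = 0.261, d = 0.321.
taxon1–taxon3: 9/23 differ, p = 0.391, d = 0.553.
taxon2–taxon3: 7/23 differ, p = 0.304, d = 0.390.
The smallest distance is between taxon1 and taxon2.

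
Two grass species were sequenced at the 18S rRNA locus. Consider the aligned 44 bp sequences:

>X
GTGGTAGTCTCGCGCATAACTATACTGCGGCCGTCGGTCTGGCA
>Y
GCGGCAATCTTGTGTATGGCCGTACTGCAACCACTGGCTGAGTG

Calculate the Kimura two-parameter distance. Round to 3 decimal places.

1.354

Of 44 sites, 20 differences are transitions and 1 are transversions, so P = 20/44 ≈ 0.454545 and Q = 1/44 ≈ 0.022727.
Under the Kimura two-parameter model, d = −½ ln(1 − 2P − Q) − ¼ ln(1 − 2Q).
1 − 2P − Q = 0.068183, giving −½ ln(0.068183) = 1.342780.
1 − 2Q = 0.954546, giving −¼ ln(0.954546) = 0.011630.
d = 1.342780 + 0.011630 = 1.354410.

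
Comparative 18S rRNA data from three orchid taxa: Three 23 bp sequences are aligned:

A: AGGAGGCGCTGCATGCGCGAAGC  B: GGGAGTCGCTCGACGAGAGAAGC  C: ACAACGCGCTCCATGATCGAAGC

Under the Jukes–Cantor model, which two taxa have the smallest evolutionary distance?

A–B: 7/23 differ, p = 0.304, d = 0.390.
A–C: 6/23 differ, p = 0.261, d = 0.321.
B–C: 9/23 differ, p = 0.391, d = 0.553.
The smallest distance is between A and C.

A and C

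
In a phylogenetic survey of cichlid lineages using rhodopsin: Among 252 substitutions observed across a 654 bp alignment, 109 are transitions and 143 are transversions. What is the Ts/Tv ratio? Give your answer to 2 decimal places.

R = 109/143 = 0.762237… ≈ 0.76 (to 2 d.p.).

0.76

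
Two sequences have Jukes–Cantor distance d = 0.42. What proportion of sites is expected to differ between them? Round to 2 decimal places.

0.32

p = (3/4)(1 − e^(−4d/3)) = 0.75 × (1 − e^(-0.56)) = 0.75 × (1 − 0.571209) = 0.321593.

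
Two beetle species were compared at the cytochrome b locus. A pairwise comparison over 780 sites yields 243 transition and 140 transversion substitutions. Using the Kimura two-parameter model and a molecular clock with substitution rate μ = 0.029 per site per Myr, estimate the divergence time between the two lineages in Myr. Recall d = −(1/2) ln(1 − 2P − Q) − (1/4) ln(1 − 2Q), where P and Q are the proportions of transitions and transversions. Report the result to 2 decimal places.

P = 243/780 ≈ 0.311538 and Q = 140/780 ≈ 0.179487.
Under the Kimura two-parameter model, d = −½ ln(1 − 2P − Q) − ¼ ln(1 − 2Q).
1 − 2P − Q = 0.197437, giving −½ ln(0.197437) = 0.811168.
1 − 2Q = 0.641026, giving −¼ ln(0.641026) = 0.111171.
d = 0.811168 + 0.111171 = 0.922339.
Under a molecular clock d = 2μt, so t = d/(2μ) = 0.922339 / (2 × 0.029) = 15.90 Myr.

15.90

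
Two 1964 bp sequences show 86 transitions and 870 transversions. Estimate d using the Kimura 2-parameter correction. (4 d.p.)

0.9209

P = 86/1964 ≈ 0.043788 and Q = 870/1964 ≈ 0.442974.
Under the Kimura two-parameter model, d = −½ ln(1 − 2P − Q) − ¼ ln(1 − 2Q).
1 − 2P − Q = 0.46945, giving −½ ln(0.46945) = 0.378097.
1 − 2Q = 0.114052, giving −¼ ln(0.114052) = 0.542775.
d = 0.378097 + 0.542775 = 0.920872.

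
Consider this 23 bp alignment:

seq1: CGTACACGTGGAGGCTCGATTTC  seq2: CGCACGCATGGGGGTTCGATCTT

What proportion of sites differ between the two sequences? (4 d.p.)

The sequences differ at 7 of 23 positions (sites 3, 6, 8, 12, 15, 21, 23).
p = 7/23 = 0.304347… ≈ 0.3043 (to 4 d.p.).

0.3043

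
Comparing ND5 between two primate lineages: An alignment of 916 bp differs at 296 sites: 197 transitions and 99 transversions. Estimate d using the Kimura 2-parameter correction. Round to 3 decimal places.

P = 197/916 ≈ 0.215066 and Q = 99/916 ≈ 0.108079.
Under the Kimura two-parameter model, d = −½ ln(1 − 2P − Q) − ¼ ln(1 − 2Q).
1 − 2P − Q = 0.461789, giving −½ ln(0.461789) = 0.386324.
1 − 2Q = 0.783842, giving −¼ ln(0.783842) = 0.060887.
d = 0.386324 + 0.060887 = 0.447211.

0.447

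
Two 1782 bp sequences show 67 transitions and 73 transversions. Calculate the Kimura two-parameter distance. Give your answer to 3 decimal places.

P = 67/1782 ≈ 0.037598 and Q = 73/1782 ≈ 0.040965.
Under the Kimura two-parameter model, d = −½ ln(1 − 2P − Q) − ¼ ln(1 − 2Q).
1 − 2P − Q = 0.883839, giving −½ ln(0.883839) = 0.061740.
1 − 2Q = 0.91807, giving −¼ ln(0.91807) = 0.021370.
d = 0.061740 + 0.021370 = 0.083110.

0.083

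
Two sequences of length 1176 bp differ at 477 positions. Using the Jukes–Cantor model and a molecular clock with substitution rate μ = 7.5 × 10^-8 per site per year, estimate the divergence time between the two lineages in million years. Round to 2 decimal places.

p = 477/1176 ≈ 0.405612.
d = −(3/4) ln(1 − 4p/3) = −0.75 ln(1 − 0.540816) = −0.75 ln(0.459184)
  = −0.75 × (-0.778304) = 0.583728 substitutions/site.
Under a molecular clock d = 2μt, so t = d/(2μ) = 0.583728 / (2 × 7.5 × 10^-8) = 3.89 million years.

3.89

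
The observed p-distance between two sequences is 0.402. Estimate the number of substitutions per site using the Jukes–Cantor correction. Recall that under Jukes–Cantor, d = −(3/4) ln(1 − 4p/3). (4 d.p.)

d = −(3/4) ln(1 − 4p/3) = −0.75 ln(1 − 0.536) = −0.75 ln(0.464)
  = −0.75 × (-0.767871) = 0.575903 substitutions/site.

0.5759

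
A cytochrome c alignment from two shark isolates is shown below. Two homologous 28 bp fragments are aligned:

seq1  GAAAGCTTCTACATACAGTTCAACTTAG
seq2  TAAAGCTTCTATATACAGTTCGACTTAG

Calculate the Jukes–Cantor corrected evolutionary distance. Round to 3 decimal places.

The sequences differ at 3 of 28 sites (1, 12, 22), so p = 3/28 ≈ 0.107143.
d = −(3/4) ln(1 − 4p/3) = −0.75 ln(1 − 0.142857) = −0.75 ln(0.857143)
  = −0.75 × (-0.154151) = 0.115613 substitutions/site.

0.116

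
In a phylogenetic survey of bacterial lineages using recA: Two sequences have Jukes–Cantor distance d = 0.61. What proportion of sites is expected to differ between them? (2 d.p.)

0.42

p = (3/4)(1 − e^(−4d/3)) = 0.75 × (1 − e^(-0.813333)) = 0.75 × (1 − 0.443378) = 0.417467.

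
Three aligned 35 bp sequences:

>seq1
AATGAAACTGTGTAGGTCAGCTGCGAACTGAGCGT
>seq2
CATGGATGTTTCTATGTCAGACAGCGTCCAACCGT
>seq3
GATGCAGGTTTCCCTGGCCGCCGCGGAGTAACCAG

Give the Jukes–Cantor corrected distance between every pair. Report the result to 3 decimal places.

seq1–seq2: 17/35 sites differ → p ≈ 0.485714, d = −0.75 ln(1 − 0.647619) = 0.782282 ≈ 0.782.
seq1–seq3: 18/35 sites differ → p ≈ 0.514286, d = −0.75 ln(1 − 0.685715) = 0.868091 ≈ 0.868.
seq2–seq3: 16/35 sites differ → p ≈ 0.457143, d = −0.75 ln(1 − 0.609524) = 0.705292 ≈ 0.705.

d(seq1,seq2) = 0.782, d(seq1,seq3) = 0.868, d(seq2,seq3) = 0.705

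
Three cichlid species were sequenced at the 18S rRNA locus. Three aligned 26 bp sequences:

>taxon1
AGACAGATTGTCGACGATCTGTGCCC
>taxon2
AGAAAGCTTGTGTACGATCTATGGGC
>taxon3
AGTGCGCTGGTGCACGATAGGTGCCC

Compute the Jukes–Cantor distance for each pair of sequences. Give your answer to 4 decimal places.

taxon1–taxon2: 7/26 sites differ → p ≈ 0.269231, d = −0.75 ln(1 − 0.358975) = 0.333515 ≈ 0.3335.
taxon1–taxon3: 9/26 sites differ → p ≈ 0.346154, d = −0.75 ln(1 − 0.461539) = 0.464280 ≈ 0.4643.
taxon2–taxon3: 10/26 sites differ → p ≈ 0.384615, d = −0.75 ln(1 − 0.51282) = 0.539341 ≈ 0.5393.

d(taxon1,taxon2) = 0.3335, d(taxon1,taxon3) = 0.4643, d(taxon2,taxon3) = 0.5393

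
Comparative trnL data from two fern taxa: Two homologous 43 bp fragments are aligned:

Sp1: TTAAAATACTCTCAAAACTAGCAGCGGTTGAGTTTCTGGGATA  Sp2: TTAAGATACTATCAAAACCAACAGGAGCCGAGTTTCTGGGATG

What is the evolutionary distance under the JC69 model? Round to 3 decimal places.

0.245

The sequences differ at 9 of 43 sites (5, 11, 19, 21, 25, 26, 28, 29, 43), so p = 9/43 ≈ 0.209302.
d = −(3/4) ln(1 − 4p/3) = −0.75 ln(1 − 0.279069) = −0.75 ln(0.720931)
  = −0.75 × (-0.327212) = 0.245409 substitutions/site.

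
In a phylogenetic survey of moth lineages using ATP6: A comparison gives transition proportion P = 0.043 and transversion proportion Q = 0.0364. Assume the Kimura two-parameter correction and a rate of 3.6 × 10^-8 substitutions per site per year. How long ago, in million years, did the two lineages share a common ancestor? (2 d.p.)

1.17

Under the Kimura two-parameter model, d = −½ ln(1 − 2P − Q) − ¼ ln(1 − 2Q).
1 − 2P − Q = 0.8776, giving −½ ln(0.8776) = 0.065282.
1 − 2Q = 0.9272, giving −¼ ln(0.9272) = 0.018896.
d = 0.065282 + 0.018896 = 0.084178.
Under a molecular clock d = 2μt, so t = d/(2μ) = 0.084178 / (2 × 3.6 × 10^-8) = 1.17 million years.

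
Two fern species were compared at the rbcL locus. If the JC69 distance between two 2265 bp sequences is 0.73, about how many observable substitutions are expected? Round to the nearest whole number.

1057

Invert JC69: p = (3/4)(1 − e^(−4d/3)) = 0.75 × (1 − e^(-0.973333)) = 0.75 × (1 − 0.377822) = 0.466634.
Expected differing sites = pL ≈ 0.466634 × 2265 = 1056.92601 ≈ 1057.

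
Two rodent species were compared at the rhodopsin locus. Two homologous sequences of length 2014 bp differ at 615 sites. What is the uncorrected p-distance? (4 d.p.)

p = 615/2014 = 0.305362… ≈ 0.3054 (to 4 d.p.).

0.3054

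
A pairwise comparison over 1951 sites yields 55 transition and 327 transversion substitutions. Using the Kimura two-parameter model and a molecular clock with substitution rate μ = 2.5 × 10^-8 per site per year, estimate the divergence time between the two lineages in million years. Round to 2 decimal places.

P = 55/1951 ≈ 0.028191 and Q = 327/1951 ≈ 0.167606.
Under the Kimura two-parameter model, d = −½ ln(1 − 2P − Q) − ¼ ln(1 − 2Q).
1 − 2P − Q = 0.776012, giving −½ ln(0.776012) = 0.126794.
1 − 2Q = 0.664788, giving −¼ ln(0.664788) = 0.102072.
d = 0.126794 + 0.102072 = 0.228866.
Under a molecular clock d = 2μt, so t = d/(2μ) = 0.228866 / (2 × 2.5 × 10^-8) = 4.58 million years.

4.58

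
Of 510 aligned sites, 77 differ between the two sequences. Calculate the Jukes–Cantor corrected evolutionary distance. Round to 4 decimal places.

0.1686

p = 77/510 ≈ 0.15098.
d = −(3/4) ln(1 − 4p/3) = −0.75 ln(1 − 0.201307) = −0.75 ln(0.798693)
  = −0.75 × (-0.224779) = 0.168584 substitutions/site.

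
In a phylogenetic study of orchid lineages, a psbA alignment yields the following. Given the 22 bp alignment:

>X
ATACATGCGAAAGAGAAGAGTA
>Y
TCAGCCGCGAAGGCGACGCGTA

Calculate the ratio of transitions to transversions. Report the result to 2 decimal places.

0.50

Transitions are A↔G and C↔T; transversions are all other mismatches.
Transitions: 3. Transversions: 6.
R = 3/6 = 0.50.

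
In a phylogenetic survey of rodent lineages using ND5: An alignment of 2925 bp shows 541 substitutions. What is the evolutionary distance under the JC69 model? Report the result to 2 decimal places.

0.21

p = 541/2925 ≈ 0.184957.
d = −(3/4) ln(1 − 4p/3) = −0.75 ln(1 − 0.246609) = −0.75 ln(0.753391)
  = −0.75 × (-0.283171) = 0.212378 substitutions/site.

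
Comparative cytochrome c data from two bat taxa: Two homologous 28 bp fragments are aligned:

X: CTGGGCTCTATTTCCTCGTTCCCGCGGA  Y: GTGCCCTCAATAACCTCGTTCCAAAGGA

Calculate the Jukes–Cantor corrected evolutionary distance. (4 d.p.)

The sequences differ at 9 of 28 sites (1, 4, 5, 9, 12, 13, 23, 24, 25), so p = 9/28 ≈ 0.321429.
d = −(3/4) ln(1 − 4p/3) = −0.75 ln(1 − 0.428572) = −0.75 ln(0.571428)
  = −0.75 × (-0.559617) = 0.419713 substitutions/site.

0.4197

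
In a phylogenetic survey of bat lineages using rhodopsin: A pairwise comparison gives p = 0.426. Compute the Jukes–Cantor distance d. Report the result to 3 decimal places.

d = −(3/4) ln(1 − 4p/3) = −0.75 ln(1 − 0.568) = −0.75 ln(0.432)
  = −0.75 × (-0.839330) = 0.629498 substitutions/site.

0.629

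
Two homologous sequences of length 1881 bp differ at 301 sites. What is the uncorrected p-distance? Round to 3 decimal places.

0.160

p = 301/1881 = 0.160021… ≈ 0.160 (to 3 d.p.).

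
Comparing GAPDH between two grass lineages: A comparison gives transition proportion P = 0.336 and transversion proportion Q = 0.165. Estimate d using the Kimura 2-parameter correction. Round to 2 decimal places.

Under the Kimura two-parameter model, d = −½ ln(1 − 2P − Q) − ¼ ln(1 − 2Q).
1 − 2P − Q = 0.163, giving −½ ln(0.163) = 0.907003.
1 − 2Q = 0.67, giving −¼ ln(0.67) = 0.100119.
d = 0.907003 + 0.100119 = 1.007122.

1.01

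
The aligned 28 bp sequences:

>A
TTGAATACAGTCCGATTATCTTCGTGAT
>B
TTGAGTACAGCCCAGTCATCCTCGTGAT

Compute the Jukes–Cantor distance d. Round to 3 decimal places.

The sequences differ at 6 of 28 sites (5, 11, 14, 15, 17, 21), so p = 6/28 ≈ 0.214286.
d = −(3/4) ln(1 − 4p/3) = −0.75 ln(1 − 0.285715) = −0.75 ln(0.714285)
  = −0.75 × (-0.336473) = 0.252355 substitutions/site.

0.252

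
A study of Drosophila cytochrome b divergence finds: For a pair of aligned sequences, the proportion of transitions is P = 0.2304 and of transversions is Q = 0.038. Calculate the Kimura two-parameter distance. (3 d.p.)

0.365

Under the Kimura two-parameter model, d = −½ ln(1 − 2P − Q) − ¼ ln(1 − 2Q).
1 − 2P − Q = 0.5012, giving −½ ln(0.5012) = 0.345375.
1 − 2Q = 0.924, giving −¼ ln(0.924) = 0.019761.
d = 0.345375 + 0.019761 = 0.365136.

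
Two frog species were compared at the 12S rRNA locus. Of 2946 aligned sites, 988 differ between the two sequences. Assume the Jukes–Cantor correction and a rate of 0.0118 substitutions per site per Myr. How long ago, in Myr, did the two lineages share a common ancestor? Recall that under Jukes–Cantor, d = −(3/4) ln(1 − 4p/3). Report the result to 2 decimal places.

18.84

p = 988/2946 ≈ 0.33537.
d = −(3/4) ln(1 − 4p/3) = −0.75 ln(1 − 0.44716) = −0.75 ln(0.55284)
  = −0.75 × (-0.592687) = 0.444515 substitutions/site.
Under a molecular clock d = 2μt, so t = d/(2μ) = 0.444515 / (2 × 0.0118) = 18.84 Myr.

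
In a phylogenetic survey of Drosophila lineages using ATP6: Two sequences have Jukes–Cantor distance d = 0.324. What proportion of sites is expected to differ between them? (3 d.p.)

p = (3/4)(1 − e^(−4d/3)) = 0.75 × (1 − e^(-0.432)) = 0.75 × (1 − 0.649209) = 0.263093.

0.263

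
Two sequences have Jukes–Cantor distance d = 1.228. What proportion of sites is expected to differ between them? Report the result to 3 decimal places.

0.604

p = (3/4)(1 − e^(−4d/3)) = 0.75 × (1 − e^(-1.637333)) = 0.75 × (1 − 0.194498) = 0.604127.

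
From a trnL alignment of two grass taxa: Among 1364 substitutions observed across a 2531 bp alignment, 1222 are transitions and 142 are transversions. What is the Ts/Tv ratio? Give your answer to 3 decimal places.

8.606

R = 1222/142 = 8.605633… ≈ 8.606 (to 3 d.p.).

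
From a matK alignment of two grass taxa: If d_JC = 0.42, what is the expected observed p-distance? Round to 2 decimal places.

p = (3/4)(1 − e^(−4d/3)) = 0.75 × (1 − e^(-0.56)) = 0.75 × (1 − 0.571209) = 0.321593.

0.32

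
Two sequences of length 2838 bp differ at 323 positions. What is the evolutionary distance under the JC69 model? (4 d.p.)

p = 323/2838 ≈ 0.113813.
d = −(3/4) ln(1 − 4p/3) = −0.75 ln(1 − 0.151751) = −0.75 ln(0.848249)
  = −0.75 × (-0.164581) = 0.123436 substitutions/site.

0.1234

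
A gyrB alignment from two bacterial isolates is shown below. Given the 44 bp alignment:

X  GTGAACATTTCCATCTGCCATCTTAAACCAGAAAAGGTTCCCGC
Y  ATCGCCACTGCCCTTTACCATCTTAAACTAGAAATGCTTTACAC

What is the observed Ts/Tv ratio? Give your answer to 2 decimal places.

1.14

Transitions are A↔G and C↔T; transversions are all other mismatches.
Transitions: 8. Transversions: 7.
R = 8/7 = 1.142857… ≈ 1.14 (to 2 d.p.).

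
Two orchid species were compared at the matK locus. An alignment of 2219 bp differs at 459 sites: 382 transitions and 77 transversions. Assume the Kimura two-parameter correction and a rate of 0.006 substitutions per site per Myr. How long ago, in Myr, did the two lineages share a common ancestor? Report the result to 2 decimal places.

P = 382/2219 ≈ 0.17215 and Q = 77/2219 ≈ 0.0347.
Under the Kimura two-parameter model, d = −½ ln(1 − 2P − Q) − ¼ ln(1 − 2Q).
1 − 2P − Q = 0.621, giving −½ ln(0.621) = 0.238212.
1 − 2Q = 0.9306, giving −¼ ln(0.9306) = 0.017981.
d = 0.238212 + 0.017981 = 0.256193.
Under a molecular clock d = 2μt, so t = d/(2μ) = 0.256193 / (2 × 0.006) = 21.35 Myr.

21.35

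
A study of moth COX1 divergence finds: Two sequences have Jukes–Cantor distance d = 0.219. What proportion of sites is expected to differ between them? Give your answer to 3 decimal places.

p = (3/4)(1 − e^(−4d/3)) = 0.75 × (1 − e^(-0.292)) = 0.75 × (1 − 0.746769) = 0.189923.

0.190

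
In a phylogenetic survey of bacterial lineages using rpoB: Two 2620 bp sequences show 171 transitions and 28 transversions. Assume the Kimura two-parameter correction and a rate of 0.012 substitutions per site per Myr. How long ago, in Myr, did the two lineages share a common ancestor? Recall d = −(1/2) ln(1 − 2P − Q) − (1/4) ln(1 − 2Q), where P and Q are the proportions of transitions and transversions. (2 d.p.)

P = 171/2620 ≈ 0.065267 and Q = 28/2620 ≈ 0.010687.
Under the Kimura two-parameter model, d = −½ ln(1 − 2P − Q) − ¼ ln(1 − 2Q).
1 − 2P − Q = 0.858779, giving −½ ln(0.858779) = 0.076122.
1 − 2Q = 0.978626, giving −¼ ln(0.978626) = 0.005401.
d = 0.076122 + 0.005401 = 0.081523.
Under a molecular clock d = 2μt, so t = d/(2μ) = 0.081523 / (2 × 0.012) = 3.40 Myr.

3.40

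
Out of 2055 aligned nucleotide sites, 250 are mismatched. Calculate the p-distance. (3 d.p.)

0.122

p = 250/2055 = 0.121654… ≈ 0.122 (to 3 d.p.).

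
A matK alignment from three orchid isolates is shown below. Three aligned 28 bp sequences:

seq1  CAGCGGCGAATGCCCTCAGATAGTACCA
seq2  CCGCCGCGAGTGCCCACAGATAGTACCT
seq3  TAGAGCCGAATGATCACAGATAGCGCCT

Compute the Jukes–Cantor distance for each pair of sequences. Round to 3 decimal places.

d(seq1,seq2) = 0.204, d(seq1,seq3) = 0.420, d(seq2,seq3) = 0.485

seq1–seq2: 5/28 sites differ → p ≈ 0.178571, d = −0.75 ln(1 − 0.238095) = 0.203950 ≈ 0.204.
seq1–seq3: 9/28 sites differ → p ≈ 0.321429, d = −0.75 ln(1 − 0.428572) = 0.419713 ≈ 0.420.
seq2–seq3: 10/28 sites differ → p ≈ 0.357143, d = −0.75 ln(1 − 0.476191) = 0.484971 ≈ 0.485.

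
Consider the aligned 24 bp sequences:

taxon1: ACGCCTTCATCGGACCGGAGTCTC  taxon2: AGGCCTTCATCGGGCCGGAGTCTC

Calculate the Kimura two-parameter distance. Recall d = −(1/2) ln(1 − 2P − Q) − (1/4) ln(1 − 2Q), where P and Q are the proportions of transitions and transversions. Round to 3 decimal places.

0.089

Of 24 sites, 1 differences are transitions and 1 are transversions, so P = 1/24 ≈ 0.041667 and Q = 1/24 ≈ 0.041667.
Under the Kimura two-parameter model, d = −½ ln(1 − 2P − Q) − ¼ ln(1 − 2Q).
1 − 2P − Q = 0.874999, giving −½ ln(0.874999) = 0.066766.
1 − 2Q = 0.916666, giving −¼ ln(0.916666) = 0.021753.
d = 0.066766 + 0.021753 = 0.088519.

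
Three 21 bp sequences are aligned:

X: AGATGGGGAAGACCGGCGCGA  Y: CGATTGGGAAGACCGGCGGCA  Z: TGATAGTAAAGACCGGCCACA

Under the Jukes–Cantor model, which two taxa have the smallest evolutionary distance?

X–Y: 4/21 differ, p = 0.190, d = 0.220.
X–Z: 7/21 differ, p = 0.333, d = 0.441.
Y–Z: 6/21 differ, p = 0.286, d = 0.360.
The smallest distance is between X and Y.

X and Y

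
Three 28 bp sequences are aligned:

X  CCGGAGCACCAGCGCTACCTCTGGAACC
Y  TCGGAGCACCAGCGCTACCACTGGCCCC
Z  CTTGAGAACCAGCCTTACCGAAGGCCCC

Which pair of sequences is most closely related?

X–Y: 4/28 differ, p = 0.143, d = 0.158.
X–Z: 10/28 differ, p = 0.357, d = 0.485.
Y–Z: 9/28 differ, p = 0.321, d = 0.420.
The smallest distance is between X and Y.

X and Y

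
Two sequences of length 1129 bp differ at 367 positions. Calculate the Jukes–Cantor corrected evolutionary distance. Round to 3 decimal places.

p = 367/1129 ≈ 0.325066.
d = −(3/4) ln(1 − 4p/3) = −0.75 ln(1 − 0.433421) = −0.75 ln(0.566579)
  = −0.75 × (-0.568139) = 0.426104 substitutions/site.

0.426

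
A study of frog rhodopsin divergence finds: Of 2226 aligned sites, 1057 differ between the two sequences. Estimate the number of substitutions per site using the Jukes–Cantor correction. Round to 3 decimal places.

p = 1057/2226 ≈ 0.474843.
d = −(3/4) ln(1 − 4p/3) = −0.75 ln(1 − 0.633124) = −0.75 ln(0.366876)
  = −0.75 × (-1.002731) = 0.752048 substitutions/site.

0.752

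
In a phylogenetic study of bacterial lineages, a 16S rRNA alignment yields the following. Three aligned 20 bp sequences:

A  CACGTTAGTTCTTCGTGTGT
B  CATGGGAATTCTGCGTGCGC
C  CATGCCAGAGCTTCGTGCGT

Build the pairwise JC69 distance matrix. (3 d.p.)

d(A,B) = 0.471, d(A,C) = 0.383, d(B,C) = 0.471

A–B: 7/20 sites differ → p = 0.35, d = −0.75 ln(1 − 0.466667) = 0.471457 ≈ 0.471.
A–C: 6/20 sites differ → p = 0.3, d = −0.75 ln(1 − 0.4) = 0.383119 ≈ 0.383.
B–C: 7/20 sites differ → p = 0.35, d = −0.75 ln(1 − 0.466667) = 0.471457 ≈ 0.471.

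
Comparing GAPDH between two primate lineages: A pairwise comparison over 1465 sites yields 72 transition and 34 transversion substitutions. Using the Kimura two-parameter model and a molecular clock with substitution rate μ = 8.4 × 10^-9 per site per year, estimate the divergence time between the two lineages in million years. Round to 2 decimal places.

4.56

P = 72/1465 ≈ 0.049147 and Q = 34/1465 ≈ 0.023208.
Under the Kimura two-parameter model, d = −½ ln(1 − 2P − Q) − ¼ ln(1 − 2Q).
1 − 2P − Q = 0.878498, giving −½ ln(0.878498) = 0.064771.
1 − 2Q = 0.953584, giving −¼ ln(0.953584) = 0.011882.
d = 0.064771 + 0.011882 = 0.076653.
Under a molecular clock d = 2μt, so t = d/(2μ) = 0.076653 / (2 × 8.4 × 10^-9) = 4.56 million years.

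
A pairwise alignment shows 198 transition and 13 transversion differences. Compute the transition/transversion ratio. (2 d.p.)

15.23

R = 198/13 = 15.230769… ≈ 15.23 (to 2 d.p.).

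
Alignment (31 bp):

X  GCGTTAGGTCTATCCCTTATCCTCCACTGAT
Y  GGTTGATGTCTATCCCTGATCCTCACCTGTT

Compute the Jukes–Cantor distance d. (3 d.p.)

The sequences differ at 8 of 31 sites (2, 3, 5, 7, 18, 25, 26, 30), so p = 8/31 ≈ 0.258065.
d = −(3/4) ln(1 − 4p/3) = −0.75 ln(1 − 0.344087) = −0.75 ln(0.655913)
  = −0.75 × (-0.421727) = 0.316295 substitutions/site.

0.316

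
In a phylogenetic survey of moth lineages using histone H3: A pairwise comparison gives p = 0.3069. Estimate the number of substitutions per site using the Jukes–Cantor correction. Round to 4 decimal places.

0.3947

d = −(3/4) ln(1 − 4p/3) = −0.75 ln(1 − 0.4092) = −0.75 ln(0.5908)
  = −0.75 × (-0.526278) = 0.394709 substitutions/site.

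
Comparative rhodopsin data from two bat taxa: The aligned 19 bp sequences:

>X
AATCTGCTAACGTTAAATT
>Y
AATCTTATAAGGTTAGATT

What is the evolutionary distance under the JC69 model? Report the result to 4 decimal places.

The sequences differ at 4 of 19 sites (6, 7, 11, 16), so p = 4/19 ≈ 0.210526.
d = −(3/4) ln(1 − 4p/3) = −0.75 ln(1 − 0.280701) = −0.75 ln(0.719299)
  = −0.75 × (-0.329478) = 0.247109 substitutions/site.

0.2471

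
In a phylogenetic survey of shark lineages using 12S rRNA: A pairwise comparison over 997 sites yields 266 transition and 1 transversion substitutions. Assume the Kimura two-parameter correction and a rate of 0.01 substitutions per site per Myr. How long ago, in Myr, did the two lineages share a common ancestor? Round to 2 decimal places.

19.15

P = 266/997 ≈ 0.2668 and Q = 1/997 ≈ 0.001003.
Under the Kimura two-parameter model, d = −½ ln(1 − 2P − Q) − ¼ ln(1 − 2Q).
1 − 2P − Q = 0.465397, giving −½ ln(0.465397) = 0.382432.
1 − 2Q = 0.997994, giving −¼ ln(0.997994) = 0.000502.
d = 0.382432 + 0.000502 = 0.382934.
Under a molecular clock d = 2μt, so t = d/(2μ) = 0.382934 / (2 × 0.01) = 19.15 Myr.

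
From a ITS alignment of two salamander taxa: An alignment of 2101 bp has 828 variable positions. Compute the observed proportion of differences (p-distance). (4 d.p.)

0.3941

p = 828/2101 = 0.394098… ≈ 0.3941 (to 4 d.p.).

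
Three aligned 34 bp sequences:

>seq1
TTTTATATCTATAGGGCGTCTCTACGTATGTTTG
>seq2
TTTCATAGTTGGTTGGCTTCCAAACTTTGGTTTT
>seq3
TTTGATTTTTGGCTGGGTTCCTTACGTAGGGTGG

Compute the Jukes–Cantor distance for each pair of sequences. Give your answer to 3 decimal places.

d(seq1,seq2) = 0.665, d(seq1,seq3) = 0.597, d(seq2,seq3) = 0.477

seq1–seq2: 15/34 sites differ → p ≈ 0.441176, d = −0.75 ln(1 − 0.588235) = 0.665477 ≈ 0.665.
seq1–seq3: 14/34 sites differ → p ≈ 0.411765, d = −0.75 ln(1 − 0.54902) = 0.597249 ≈ 0.597.
seq2–seq3: 12/34 sites differ → p ≈ 0.352941, d = −0.75 ln(1 − 0.470588) = 0.476991 ≈ 0.477.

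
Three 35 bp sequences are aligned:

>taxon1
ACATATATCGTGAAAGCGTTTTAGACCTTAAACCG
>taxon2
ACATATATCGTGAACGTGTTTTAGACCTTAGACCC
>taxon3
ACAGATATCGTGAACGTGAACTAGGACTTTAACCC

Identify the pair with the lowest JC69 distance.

taxon1 and taxon2

taxon1–taxon2: 4/35 differ, p = 0.114, d = 0.124.
taxon1–taxon3: 10/35 differ, p = 0.286, d = 0.360.
taxon2–taxon3: 8/35 differ, p = 0.229, d = 0.273.
The smallest distance is between taxon1 and taxon2.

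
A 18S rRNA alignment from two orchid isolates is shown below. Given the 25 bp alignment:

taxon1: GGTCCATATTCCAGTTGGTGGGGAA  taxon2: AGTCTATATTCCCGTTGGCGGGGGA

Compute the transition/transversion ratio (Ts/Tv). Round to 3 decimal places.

Transitions are A↔G and C↔T; transversions are all other mismatches.
Transitions: 4. Transversions: 1.
R = 4/1 = 4.000.

4.000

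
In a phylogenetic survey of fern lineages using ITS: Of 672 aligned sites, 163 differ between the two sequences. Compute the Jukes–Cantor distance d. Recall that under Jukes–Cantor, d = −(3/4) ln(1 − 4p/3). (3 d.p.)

p = 163/672 ≈ 0.24256.
d = −(3/4) ln(1 − 4p/3) = −0.75 ln(1 − 0.323413) = −0.75 ln(0.676587)
  = −0.75 × (-0.390694) = 0.293021 substitutions/site.

0.293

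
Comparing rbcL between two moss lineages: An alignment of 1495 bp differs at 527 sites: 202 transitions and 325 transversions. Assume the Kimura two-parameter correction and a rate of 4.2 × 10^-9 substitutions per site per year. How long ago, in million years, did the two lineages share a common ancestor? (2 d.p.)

56.78

P = 202/1495 ≈ 0.135117 and Q = 325/1495 ≈ 0.217391.
Under the Kimura two-parameter model, d = −½ ln(1 − 2P − Q) − ¼ ln(1 − 2Q).
1 − 2P − Q = 0.512375, giving −½ ln(0.512375) = 0.334349.
1 − 2Q = 0.565218, giving −¼ ln(0.565218) = 0.142636.
d = 0.334349 + 0.142636 = 0.476985.
Under a molecular clock d = 2μt, so t = d/(2μ) = 0.476985 / (2 × 4.2 × 10^-9) = 56.78 million years.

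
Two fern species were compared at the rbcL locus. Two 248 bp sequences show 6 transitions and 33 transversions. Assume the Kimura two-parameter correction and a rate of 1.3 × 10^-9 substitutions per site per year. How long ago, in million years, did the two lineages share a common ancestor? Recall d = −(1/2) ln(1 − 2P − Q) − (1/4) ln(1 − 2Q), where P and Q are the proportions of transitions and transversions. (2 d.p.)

P = 6/248 ≈ 0.024194 and Q = 33/248 ≈ 0.133065.
Under the Kimura two-parameter model, d = −½ ln(1 − 2P − Q) − ¼ ln(1 − 2Q).
1 − 2P − Q = 0.818547, giving −½ ln(0.818547) = 0.100112.
1 − 2Q = 0.73387, giving −¼ ln(0.73387) = 0.077356.
d = 0.100112 + 0.077356 = 0.177468.
Under a molecular clock d = 2μt, so t = d/(2μ) = 0.177468 / (2 × 1.3 × 10^-9) = 68.26 million years.

68.26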